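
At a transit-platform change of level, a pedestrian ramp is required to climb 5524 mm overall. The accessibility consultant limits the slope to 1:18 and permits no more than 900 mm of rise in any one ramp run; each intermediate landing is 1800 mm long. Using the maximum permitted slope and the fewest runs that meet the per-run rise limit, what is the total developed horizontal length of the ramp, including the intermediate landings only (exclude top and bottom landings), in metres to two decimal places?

110.23 m

At most 900 each: 5524/900 = 6.14, giving 7 ramp runs. That means 6 intermediate landings.
Horizontal run for 5524 mm of rise at 1:18 is 5524 × 18 = 99432 mm.
6 intermediate landings contribute 6 × 1800 = 10800 mm.
Total developed length = 99432 + 10800 = 110232 mm.
= 110.23 m.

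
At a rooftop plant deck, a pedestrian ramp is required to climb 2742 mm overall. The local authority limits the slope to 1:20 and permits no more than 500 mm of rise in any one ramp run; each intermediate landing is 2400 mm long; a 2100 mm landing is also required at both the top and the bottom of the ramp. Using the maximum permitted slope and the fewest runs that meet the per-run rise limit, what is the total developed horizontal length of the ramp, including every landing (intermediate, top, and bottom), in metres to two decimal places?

⌈2742/500⌉ = 6 ramp runs. That means 5 intermediate landings.
Horizontal run for 2742 mm of rise at 1:20 is 2742 × 20 = 54840 mm.
Intermediate landings: 5 × 2400 = 12000 mm.
Top and bottom landings: 2 × 2100 = 4200 mm.
Total = 54840 + 12000 + 4200 = 71040 mm.
= 71.04 m.

71.04 m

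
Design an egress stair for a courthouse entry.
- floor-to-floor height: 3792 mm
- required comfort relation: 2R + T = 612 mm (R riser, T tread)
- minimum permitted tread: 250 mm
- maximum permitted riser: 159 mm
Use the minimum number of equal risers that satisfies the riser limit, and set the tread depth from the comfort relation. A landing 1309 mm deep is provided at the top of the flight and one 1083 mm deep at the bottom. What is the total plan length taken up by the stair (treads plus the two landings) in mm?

3792 / 159 = 23.85, so 24 risers are needed.
Each riser is 3792/24 = 158 mm (≤ 159 mm).
T = 612 − 2·158 = 296 mm, which satisfies the 250 mm minimum.
24 risers give 23 treads; going = 23 × 296 = 6808 mm.
Enclosure = 6808 + 1309 + 1083 = 9200 mm.

9200 mm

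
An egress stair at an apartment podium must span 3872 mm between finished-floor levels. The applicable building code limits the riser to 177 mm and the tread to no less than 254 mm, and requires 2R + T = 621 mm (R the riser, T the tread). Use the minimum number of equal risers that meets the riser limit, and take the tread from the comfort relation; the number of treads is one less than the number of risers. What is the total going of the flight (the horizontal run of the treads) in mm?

5649 mm

3872 / 177 = 21.88, so 22 risers are needed.
Riser R = 3872 / 22 = 176 mm, within the 177 mm limit.
Tread T = 621 − 2 × 176 = 269 mm (≥ 254 mm).
22 risers give 21 treads; going = 21 × 269 = 5649 mm.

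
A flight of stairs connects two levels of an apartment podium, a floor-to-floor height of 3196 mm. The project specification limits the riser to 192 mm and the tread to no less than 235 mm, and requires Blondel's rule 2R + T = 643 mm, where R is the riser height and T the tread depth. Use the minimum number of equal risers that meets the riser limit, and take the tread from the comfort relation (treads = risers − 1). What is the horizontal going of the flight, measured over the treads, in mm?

4272 mm

3196 / 192 = 16.646 → round up to 17 risers.
Riser R = 3196 / 17 = 188 mm, within the 192 mm limit.
T = 643 − 2·188 = 267 mm, which satisfies the 235 mm minimum.
Going = (17 − 1) × 267 = 4272 mm.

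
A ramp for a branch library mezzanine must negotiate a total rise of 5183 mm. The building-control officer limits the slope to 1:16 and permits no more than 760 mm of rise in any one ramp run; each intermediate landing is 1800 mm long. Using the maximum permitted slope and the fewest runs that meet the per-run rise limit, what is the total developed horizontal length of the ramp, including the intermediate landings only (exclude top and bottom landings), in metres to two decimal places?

5183 / 760 = 6.820 → round up to 7 ramp runs. That means 6 intermediate landings.
Horizontal run for 5183 mm of rise at 1:16 is 5183 × 16 = 82928 mm.
6 intermediate landings contribute 6 × 1800 = 10800 mm.
Developed length = 82928 + 10800 = 93728 mm.
= 93.73 m.

93.73 m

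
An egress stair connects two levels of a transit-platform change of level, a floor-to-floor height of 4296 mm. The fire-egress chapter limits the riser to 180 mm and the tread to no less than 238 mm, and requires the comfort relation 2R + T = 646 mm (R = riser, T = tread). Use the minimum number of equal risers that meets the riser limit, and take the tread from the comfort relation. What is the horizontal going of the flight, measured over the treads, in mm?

6624 mm

4296 / 180 = 23.867 → round up to 24 risers.
Riser R = 4296 / 24 = 179 mm, within the 180 mm limit.
From 2R + T = 646: T = 646 − 358 = 288 mm.
Treads = 24 − 1 = 23; going = 23 × 288 = 6624 mm.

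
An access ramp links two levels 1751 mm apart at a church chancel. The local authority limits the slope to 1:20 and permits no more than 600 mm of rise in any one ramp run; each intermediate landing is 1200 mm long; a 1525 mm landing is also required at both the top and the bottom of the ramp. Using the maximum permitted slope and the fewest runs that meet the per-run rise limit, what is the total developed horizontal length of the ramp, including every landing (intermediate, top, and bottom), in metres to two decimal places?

1751 / 600 = 2.92, so 3 ramp runs are needed. That means 2 intermediate landings.
Ramp run (horizontal) at 1:20: 1751 × 20 = 35020 mm.
Intermediate landings: 2 × 1200 = 2400 mm.
Top and bottom landings: 2 × 1525 = 3050 mm.
Total = 35020 + 2400 + 3050 = 40470 mm.
= 40.47 m.

40.47 m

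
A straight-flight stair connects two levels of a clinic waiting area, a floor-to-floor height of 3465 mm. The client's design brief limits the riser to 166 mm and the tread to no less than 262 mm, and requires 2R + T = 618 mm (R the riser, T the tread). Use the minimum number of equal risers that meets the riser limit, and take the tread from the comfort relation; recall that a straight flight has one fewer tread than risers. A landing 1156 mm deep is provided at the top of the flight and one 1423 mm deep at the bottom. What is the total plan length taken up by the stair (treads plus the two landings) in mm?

⌈3465/166⌉ = 21 risers.
R = 3465 ÷ 21 = 165 mm.
T = 618 − 2·165 = 288 mm, which satisfies the 262 mm minimum.
Treads = 21 − 1 = 20; going = 20 × 288 = 5760 mm.
Add landings: 5760 + 1156 + 1423 = 8339 mm.

8339 mm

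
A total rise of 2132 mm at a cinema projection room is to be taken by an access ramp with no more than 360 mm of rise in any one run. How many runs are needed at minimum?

At most 360 each: 2132/360 = 5.92, giving 6 ramp runs.

6 runs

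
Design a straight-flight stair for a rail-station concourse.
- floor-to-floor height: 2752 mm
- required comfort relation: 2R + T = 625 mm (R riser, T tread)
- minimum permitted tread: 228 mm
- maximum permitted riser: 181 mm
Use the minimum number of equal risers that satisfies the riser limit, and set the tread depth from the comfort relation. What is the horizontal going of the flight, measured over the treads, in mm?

2752 / 181 = 15.204 → round up to 16 risers.
Riser R = 2752 / 16 = 172 mm, within the 181 mm limit.
T = 625 − 2·172 = 281 mm, which satisfies the 228 mm minimum.
16 risers give 15 treads; going = 15 × 281 = 4215 mm.

4215 mm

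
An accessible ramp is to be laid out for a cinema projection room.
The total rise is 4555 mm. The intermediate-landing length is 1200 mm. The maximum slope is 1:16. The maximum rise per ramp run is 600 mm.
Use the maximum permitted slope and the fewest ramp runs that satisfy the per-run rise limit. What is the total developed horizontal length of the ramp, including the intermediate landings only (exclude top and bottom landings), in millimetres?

81280 mm

4555 / 600 = 7.592 → round up to 8 ramp runs. That means 7 intermediate landings.
Ramp run (horizontal) at 1:16: 4555 × 16 = 72880 mm.
7 intermediate landings contribute 7 × 1200 = 8400 mm.
Developed length = 72880 + 8400 = 81280 mm.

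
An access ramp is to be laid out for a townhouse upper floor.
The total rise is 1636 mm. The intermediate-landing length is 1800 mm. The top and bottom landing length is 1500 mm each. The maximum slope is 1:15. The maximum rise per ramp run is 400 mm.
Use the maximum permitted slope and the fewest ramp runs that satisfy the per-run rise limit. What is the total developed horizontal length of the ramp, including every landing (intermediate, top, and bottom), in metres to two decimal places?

⌈1636/400⌉ = 5 ramp runs. That means 4 intermediate landings.
Horizontal run for 1636 mm of rise at 1:15 is 1636 × 15 = 24540 mm.
Intermediate landings: 4 × 1800 = 7200 mm.
Top and bottom landings: 2 × 1500 = 3000 mm.
Total = 24540 + 7200 + 3000 = 34740 mm.
= 34.74 m.

34.74 m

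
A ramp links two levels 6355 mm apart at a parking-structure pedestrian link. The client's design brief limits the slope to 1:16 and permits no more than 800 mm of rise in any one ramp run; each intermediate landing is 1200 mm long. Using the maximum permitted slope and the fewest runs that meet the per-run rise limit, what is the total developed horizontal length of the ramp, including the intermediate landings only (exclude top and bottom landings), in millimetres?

⌈6355/800⌉ = 8 ramp runs. That means 7 intermediate landings.
Ramp run (horizontal) at 1:16: 6355 × 16 = 101680 mm.
7 intermediate landings contribute 7 × 1200 = 8400 mm.
Developed length = 101680 + 8400 = 110080 mm.

110080 mm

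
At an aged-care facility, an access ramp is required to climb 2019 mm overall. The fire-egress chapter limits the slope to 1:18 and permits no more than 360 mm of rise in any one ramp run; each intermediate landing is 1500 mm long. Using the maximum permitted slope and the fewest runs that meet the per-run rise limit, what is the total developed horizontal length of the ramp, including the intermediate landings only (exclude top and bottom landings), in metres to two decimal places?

2019 / 360 = 5.61, so 6 ramp runs are needed. That means 5 intermediate landings.
Ramp run (horizontal) at 1:18: 2019 × 18 = 36342 mm.
5 intermediate landings contribute 5 × 1500 = 7500 mm.
Developed length = 36342 + 7500 = 43842 mm.
= 43.84 m.

43.84 m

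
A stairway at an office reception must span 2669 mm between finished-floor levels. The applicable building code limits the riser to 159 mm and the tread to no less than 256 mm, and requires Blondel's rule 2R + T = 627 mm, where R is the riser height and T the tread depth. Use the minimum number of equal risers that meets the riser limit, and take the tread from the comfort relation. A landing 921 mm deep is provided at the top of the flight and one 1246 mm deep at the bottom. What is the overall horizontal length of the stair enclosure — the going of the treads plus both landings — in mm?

2669 / 159 = 16.786 → round up to 17 risers.
Each riser is 2669/17 = 157 mm (≤ 159 mm).
Tread T = 627 − 2 × 157 = 313 mm (≥ 256 mm).
17 risers give 16 treads; going = 16 × 313 = 5008 mm.
Add landings: 5008 + 921 + 1246 = 7175 mm.

7175 mm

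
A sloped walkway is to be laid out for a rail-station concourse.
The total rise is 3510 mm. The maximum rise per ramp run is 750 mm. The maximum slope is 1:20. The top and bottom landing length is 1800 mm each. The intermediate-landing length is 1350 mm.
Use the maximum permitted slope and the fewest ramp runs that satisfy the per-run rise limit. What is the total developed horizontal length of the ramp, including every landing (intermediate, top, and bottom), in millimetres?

79200 mm

At most 750 each: 3510/750 = 4.68, giving 5 ramp runs. That means 4 intermediate landings.
Ramp run (horizontal) at 1:20: 3510 × 20 = 70200 mm.
4 intermediate landings contribute 4 × 1350 = 5400 mm.
Top and bottom landings: 2 × 1800 = 3600 mm.
Total = 70200 + 5400 + 3600 = 79200 mm.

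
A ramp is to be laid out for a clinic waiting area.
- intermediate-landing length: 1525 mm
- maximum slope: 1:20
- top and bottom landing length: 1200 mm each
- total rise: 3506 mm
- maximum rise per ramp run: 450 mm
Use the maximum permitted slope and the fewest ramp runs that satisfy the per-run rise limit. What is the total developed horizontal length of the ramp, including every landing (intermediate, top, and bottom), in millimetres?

83195 mm

At most 450 each: 3506/450 = 7.79, giving 8 ramp runs. That means 7 intermediate landings.
Ramp run (horizontal) at 1:20: 3506 × 20 = 70120 mm.
Intermediate landings: 7 × 1525 = 10675 mm.
Top and bottom landings: 2 × 1200 = 2400 mm.
Total = 70120 + 10675 + 2400 = 83195 mm.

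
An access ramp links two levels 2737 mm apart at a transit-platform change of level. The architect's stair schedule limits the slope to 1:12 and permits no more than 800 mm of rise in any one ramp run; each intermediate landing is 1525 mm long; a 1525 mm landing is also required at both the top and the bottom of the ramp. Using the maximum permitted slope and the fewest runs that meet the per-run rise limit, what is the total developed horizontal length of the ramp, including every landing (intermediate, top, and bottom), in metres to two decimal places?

40.47 m

2737 / 800 = 3.421 → round up to 4 ramp runs. That means 3 intermediate landings.
Ramp run (horizontal) at 1:12: 2737 × 12 = 32844 mm.
3 intermediate landings contribute 3 × 1525 = 4575 mm.
Top and bottom landings: 2 × 1525 = 3050 mm.
Total = 32844 + 4575 + 3050 = 40469 mm.
= 40.47 m.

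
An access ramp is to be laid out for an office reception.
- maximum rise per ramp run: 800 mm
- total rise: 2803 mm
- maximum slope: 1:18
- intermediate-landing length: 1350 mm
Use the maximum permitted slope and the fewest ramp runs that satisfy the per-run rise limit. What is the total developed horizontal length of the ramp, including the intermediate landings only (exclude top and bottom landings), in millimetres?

2803 / 800 = 3.504 → round up to 4 ramp runs. That means 3 intermediate landings.
Ramp run (horizontal) at 1:18: 2803 × 18 = 50454 mm.
3 intermediate landings contribute 3 × 1350 = 4050 mm.
Total developed length = 50454 + 4050 = 54504 mm.

54504 mm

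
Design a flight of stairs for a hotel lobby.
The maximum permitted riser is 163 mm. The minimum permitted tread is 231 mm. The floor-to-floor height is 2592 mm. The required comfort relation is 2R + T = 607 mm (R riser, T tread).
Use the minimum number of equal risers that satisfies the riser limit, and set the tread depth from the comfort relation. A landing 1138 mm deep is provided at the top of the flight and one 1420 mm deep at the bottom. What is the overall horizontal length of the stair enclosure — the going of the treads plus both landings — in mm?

2592 / 163 = 15.90, so 16 risers are needed.
Each riser is 2592/16 = 162 mm (≤ 163 mm).
T = 607 − 2·162 = 283 mm, which satisfies the 231 mm minimum.
Treads = 16 − 1 = 15; going = 15 × 283 = 4245 mm.
Enclosure = 4245 + 1138 + 1420 = 6803 mm.

6803 mm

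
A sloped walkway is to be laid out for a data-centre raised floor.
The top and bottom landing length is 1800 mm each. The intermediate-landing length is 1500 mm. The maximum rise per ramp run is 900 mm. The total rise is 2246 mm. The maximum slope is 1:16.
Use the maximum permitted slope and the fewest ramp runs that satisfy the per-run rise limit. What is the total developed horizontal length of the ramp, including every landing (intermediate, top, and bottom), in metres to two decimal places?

2246 / 900 = 2.496 → round up to 3 ramp runs. That means 2 intermediate landings.
Horizontal run for 2246 mm of rise at 1:16 is 2246 × 16 = 35936 mm.
Intermediate landings: 2 × 1500 = 3000 mm.
Top and bottom landings: 2 × 1800 = 3600 mm.
Total = 35936 + 3000 + 3600 = 42536 mm.
= 42.54 m.

42.54 m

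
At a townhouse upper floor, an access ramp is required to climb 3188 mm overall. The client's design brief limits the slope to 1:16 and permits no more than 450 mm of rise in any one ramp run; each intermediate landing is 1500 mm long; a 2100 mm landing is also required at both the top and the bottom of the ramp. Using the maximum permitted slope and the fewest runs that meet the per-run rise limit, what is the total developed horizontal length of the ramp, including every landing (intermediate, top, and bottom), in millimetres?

At most 450 each: 3188/450 = 7.08, giving 8 ramp runs. That means 7 intermediate landings.
Horizontal run for 3188 mm of rise at 1:16 is 3188 × 16 = 51008 mm.
Intermediate landings: 7 × 1500 = 10500 mm.
Top and bottom landings: 2 × 2100 = 4200 mm.
Total = 51008 + 10500 + 4200 = 65708 mm.

65708 mm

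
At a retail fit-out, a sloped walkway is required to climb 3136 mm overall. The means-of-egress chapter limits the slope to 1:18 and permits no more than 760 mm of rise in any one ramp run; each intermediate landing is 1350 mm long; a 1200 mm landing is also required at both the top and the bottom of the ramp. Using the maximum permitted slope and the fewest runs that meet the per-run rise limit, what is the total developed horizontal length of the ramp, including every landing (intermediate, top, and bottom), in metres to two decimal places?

3136 / 760 = 4.126 → round up to 5 ramp runs. That means 4 intermediate landings.
Ramp run (horizontal) at 1:18: 3136 × 18 = 56448 mm.
Intermediate landings: 4 × 1350 = 5400 mm.
Top and bottom landings: 2 × 1200 = 2400 mm.
Total = 56448 + 5400 + 2400 = 64248 mm.
= 64.25 m.

64.25 m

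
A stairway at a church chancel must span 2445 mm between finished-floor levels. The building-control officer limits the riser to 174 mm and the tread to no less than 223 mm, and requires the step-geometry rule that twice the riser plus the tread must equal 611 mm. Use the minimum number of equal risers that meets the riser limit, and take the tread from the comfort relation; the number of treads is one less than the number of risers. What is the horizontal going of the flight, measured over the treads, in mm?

⌈2445/174⌉ = 15 risers.
R = 2445 ÷ 15 = 163 mm.
From 2R + T = 611: T = 611 − 326 = 285 mm.
Treads = 15 − 1 = 14; going = 14 × 285 = 3990 mm.

3990 mm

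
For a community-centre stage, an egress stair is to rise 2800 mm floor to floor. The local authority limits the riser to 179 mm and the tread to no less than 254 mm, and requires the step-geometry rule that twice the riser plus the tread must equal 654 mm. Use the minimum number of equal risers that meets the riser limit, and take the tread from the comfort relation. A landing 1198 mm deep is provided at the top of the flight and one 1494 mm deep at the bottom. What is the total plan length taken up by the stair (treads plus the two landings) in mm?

2800 / 179 = 15.64, so 16 risers are needed.
Each riser is 2800/16 = 175 mm (≤ 179 mm).
From 2R + T = 654: T = 654 − 350 = 304 mm.
16 risers give 15 treads; going = 15 × 304 = 4560 mm.
Enclosure = 4560 + 1198 + 1494 = 7252 mm.

7252 mm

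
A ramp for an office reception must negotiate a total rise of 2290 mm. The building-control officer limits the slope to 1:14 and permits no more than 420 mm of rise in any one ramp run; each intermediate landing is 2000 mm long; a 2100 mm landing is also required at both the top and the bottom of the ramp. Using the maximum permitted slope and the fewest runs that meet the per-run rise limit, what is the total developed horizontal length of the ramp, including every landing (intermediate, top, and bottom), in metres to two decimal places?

46.26 m

2290 / 420 = 5.45, so 6 ramp runs are needed. That means 5 intermediate landings.
Horizontal run for 2290 mm of rise at 1:14 is 2290 × 14 = 32060 mm.
5 intermediate landings contribute 5 × 2000 = 10000 mm.
Top and bottom landings: 2 × 2100 = 4200 mm.
Total = 32060 + 10000 + 4200 = 46260 mm.
= 46.26 m.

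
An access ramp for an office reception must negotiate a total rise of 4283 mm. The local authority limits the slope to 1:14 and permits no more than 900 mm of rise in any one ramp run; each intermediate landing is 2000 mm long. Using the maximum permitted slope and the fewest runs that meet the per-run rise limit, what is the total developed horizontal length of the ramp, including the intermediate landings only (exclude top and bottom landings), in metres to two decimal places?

67.96 m

At most 900 each: 4283/900 = 4.76, giving 5 ramp runs. That means 4 intermediate landings.
Ramp run (horizontal) at 1:14: 4283 × 14 = 59962 mm.
Intermediate landings: 4 × 2000 = 8000 mm.
Total developed length = 59962 + 8000 = 67962 mm.
= 67.96 m.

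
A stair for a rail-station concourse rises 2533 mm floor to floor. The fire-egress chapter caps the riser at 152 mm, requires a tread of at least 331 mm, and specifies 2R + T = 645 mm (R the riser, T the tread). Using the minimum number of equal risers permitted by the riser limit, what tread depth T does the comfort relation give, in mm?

347 mm

2533 / 152 = 16.664 → round up to 17 risers.
R = 2533 ÷ 17 = 149 mm.
T = 645 − 2·149 = 347 mm, which satisfies the 331 mm minimum.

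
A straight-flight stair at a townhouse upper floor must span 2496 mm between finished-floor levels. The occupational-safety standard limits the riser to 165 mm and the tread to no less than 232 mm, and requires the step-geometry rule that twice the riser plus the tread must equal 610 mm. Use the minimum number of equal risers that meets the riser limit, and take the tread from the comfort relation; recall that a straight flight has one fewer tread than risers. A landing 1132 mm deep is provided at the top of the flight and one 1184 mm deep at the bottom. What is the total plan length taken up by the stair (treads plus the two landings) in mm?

At most 165 each: 2496/165 = 15.13, giving 16 risers.
R = 2496 ÷ 16 = 156 mm.
Tread T = 610 − 2 × 156 = 298 mm (≥ 232 mm).
Going = (16 − 1) × 298 = 4470 mm.
Enclosure = 4470 + 1132 + 1184 = 6786 mm.

6786 mm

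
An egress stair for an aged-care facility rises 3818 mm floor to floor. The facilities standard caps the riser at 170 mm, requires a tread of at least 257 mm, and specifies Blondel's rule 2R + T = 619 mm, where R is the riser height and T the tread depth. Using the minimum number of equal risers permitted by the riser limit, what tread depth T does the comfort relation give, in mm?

287 mm

At most 170 each: 3818/170 = 22.46, giving 23 risers.
Each riser is 3818/23 = 166 mm (≤ 170 mm).
From 2R + T = 619: T = 619 − 332 = 287 mm.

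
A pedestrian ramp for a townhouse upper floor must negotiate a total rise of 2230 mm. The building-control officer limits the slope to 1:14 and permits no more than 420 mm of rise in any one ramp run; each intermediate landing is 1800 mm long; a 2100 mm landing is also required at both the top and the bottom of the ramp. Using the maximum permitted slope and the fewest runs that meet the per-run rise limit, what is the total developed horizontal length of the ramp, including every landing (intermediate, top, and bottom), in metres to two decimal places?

At most 420 each: 2230/420 = 5.31, giving 6 ramp runs. That means 5 intermediate landings.
Horizontal run for 2230 mm of rise at 1:14 is 2230 × 14 = 31220 mm.
5 intermediate landings contribute 5 × 1800 = 9000 mm.
Top and bottom landings: 2 × 2100 = 4200 mm.
Total = 31220 + 9000 + 4200 = 44420 mm.
= 44.42 m.

44.42 m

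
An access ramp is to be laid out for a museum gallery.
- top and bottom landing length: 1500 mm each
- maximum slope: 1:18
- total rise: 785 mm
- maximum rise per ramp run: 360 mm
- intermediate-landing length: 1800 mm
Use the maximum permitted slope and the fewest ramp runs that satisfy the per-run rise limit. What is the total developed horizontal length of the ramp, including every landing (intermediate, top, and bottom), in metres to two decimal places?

⌈785/360⌉ = 3 ramp runs. That means 2 intermediate landings.
Horizontal run for 785 mm of rise at 1:18 is 785 × 18 = 14130 mm.
2 intermediate landings contribute 2 × 1800 = 3600 mm.
Top and bottom landings: 2 × 1500 = 3000 mm.
Total = 14130 + 3600 + 3000 = 20730 mm.
= 20.73 m.

20.73 m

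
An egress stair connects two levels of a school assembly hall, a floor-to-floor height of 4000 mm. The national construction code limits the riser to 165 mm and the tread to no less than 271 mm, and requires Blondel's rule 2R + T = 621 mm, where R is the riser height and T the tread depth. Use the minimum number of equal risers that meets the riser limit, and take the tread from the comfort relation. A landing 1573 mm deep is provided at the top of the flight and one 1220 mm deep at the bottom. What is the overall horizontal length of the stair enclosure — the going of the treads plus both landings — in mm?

10017 mm

4000 / 165 = 24.242 → round up to 25 risers.
R = 4000 ÷ 25 = 160 mm.
From 2R + T = 621: T = 621 − 320 = 301 mm.
Going = (25 − 1) × 301 = 7224 mm.
Enclosure = 7224 + 1573 + 1220 = 10017 mm.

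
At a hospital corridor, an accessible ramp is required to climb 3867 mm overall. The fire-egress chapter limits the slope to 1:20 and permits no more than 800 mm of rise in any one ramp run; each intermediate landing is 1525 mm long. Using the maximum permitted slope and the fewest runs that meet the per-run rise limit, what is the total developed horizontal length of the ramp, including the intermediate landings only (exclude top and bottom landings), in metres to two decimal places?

At most 800 each: 3867/800 = 4.83, giving 5 ramp runs. That means 4 intermediate landings.
Horizontal run for 3867 mm of rise at 1:20 is 3867 × 20 = 77340 mm.
4 intermediate landings contribute 4 × 1525 = 6100 mm.
Total developed length = 77340 + 6100 = 83440 mm.
= 83.44 m.

83.44 m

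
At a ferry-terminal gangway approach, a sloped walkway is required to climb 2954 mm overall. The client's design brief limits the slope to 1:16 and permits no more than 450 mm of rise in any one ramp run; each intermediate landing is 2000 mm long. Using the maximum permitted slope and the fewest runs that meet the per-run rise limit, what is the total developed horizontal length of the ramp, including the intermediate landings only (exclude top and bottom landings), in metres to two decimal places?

59.26 m

⌈2954/450⌉ = 7 ramp runs. That means 6 intermediate landings.
Horizontal run for 2954 mm of rise at 1:16 is 2954 × 16 = 47264 mm.
Intermediate landings: 6 × 2000 = 12000 mm.
Total developed length = 47264 + 12000 = 59264 mm.
= 59.26 m.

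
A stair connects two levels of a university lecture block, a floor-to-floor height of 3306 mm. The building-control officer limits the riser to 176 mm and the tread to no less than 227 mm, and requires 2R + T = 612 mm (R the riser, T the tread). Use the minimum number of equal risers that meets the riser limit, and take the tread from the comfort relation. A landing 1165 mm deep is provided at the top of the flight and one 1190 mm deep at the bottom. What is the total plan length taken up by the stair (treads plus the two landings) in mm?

7107 mm

⌈3306/176⌉ = 19 risers.
Riser R = 3306 / 19 = 174 mm, within the 176 mm limit.
From 2R + T = 612: T = 612 − 348 = 264 mm.
19 risers give 18 treads; going = 18 × 264 = 4752 mm.
Add landings: 4752 + 1165 + 1190 = 7107 mm.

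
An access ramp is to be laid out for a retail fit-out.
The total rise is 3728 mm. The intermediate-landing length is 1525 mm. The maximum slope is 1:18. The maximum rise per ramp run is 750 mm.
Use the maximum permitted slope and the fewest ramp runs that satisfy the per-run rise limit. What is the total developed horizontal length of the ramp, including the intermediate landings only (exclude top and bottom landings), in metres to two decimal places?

At most 750 each: 3728/750 = 4.97, giving 5 ramp runs. That means 4 intermediate landings.
Horizontal run for 3728 mm of rise at 1:18 is 3728 × 18 = 67104 mm.
Intermediate landings: 4 × 1525 = 6100 mm.
Developed length = 67104 + 6100 = 73204 mm.
= 73.20 m.

73.20 m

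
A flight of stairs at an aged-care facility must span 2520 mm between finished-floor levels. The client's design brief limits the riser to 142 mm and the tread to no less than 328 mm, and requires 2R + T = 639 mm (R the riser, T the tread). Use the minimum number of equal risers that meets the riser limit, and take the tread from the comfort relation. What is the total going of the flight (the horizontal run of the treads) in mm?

2520 / 142 = 17.746 → round up to 18 risers.
Riser R = 2520 / 18 = 140 mm, within the 142 mm limit.
T = 639 − 2·140 = 359 mm, which satisfies the 328 mm minimum.
Treads = 18 − 1 = 17; going = 17 × 359 = 6103 mm.

6103 mm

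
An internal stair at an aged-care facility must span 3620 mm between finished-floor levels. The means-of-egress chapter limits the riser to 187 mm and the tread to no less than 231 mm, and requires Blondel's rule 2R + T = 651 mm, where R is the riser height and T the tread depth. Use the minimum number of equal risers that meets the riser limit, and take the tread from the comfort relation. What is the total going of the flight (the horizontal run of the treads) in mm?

5491 mm

At most 187 each: 3620/187 = 19.36, giving 20 risers.
R = 3620 ÷ 20 = 181 mm.
Tread T = 651 − 2 × 181 = 289 mm (≥ 231 mm).
Treads = 20 − 1 = 19; going = 19 × 289 = 5491 mm.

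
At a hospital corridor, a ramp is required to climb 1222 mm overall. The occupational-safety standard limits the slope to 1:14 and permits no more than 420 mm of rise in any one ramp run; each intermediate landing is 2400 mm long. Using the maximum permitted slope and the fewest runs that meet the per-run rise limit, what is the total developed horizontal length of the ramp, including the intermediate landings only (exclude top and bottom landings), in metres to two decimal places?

1222 / 420 = 2.910 → round up to 3 ramp runs. That means 2 intermediate landings.
Horizontal run for 1222 mm of rise at 1:14 is 1222 × 14 = 17108 mm.
Intermediate landings: 2 × 2400 = 4800 mm.
Developed length = 17108 + 4800 = 21908 mm.
= 21.91 m.

21.91 m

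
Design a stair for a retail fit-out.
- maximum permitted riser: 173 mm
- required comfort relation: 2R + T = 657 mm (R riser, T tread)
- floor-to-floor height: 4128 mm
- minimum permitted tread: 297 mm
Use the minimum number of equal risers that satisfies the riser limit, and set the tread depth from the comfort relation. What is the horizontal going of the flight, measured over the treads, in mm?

7199 mm

4128 / 173 = 23.861 → round up to 24 risers.
Each riser is 4128/24 = 172 mm (≤ 173 mm).
From 2R + T = 657: T = 657 − 344 = 313 mm.
Going = (24 − 1) × 313 = 7199 mm.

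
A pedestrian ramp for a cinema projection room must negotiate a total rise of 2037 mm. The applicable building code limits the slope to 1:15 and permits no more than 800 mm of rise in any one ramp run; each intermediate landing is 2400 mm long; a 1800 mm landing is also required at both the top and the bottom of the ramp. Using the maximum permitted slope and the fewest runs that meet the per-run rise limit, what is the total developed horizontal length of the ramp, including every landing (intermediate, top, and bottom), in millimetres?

2037 / 800 = 2.55, so 3 ramp runs are needed. That means 2 intermediate landings.
Horizontal run for 2037 mm of rise at 1:15 is 2037 × 15 = 30555 mm.
Intermediate landings: 2 × 2400 = 4800 mm.
Top and bottom landings: 2 × 1800 = 3600 mm.
Total = 30555 + 4800 + 3600 = 38955 mm.

38955 mm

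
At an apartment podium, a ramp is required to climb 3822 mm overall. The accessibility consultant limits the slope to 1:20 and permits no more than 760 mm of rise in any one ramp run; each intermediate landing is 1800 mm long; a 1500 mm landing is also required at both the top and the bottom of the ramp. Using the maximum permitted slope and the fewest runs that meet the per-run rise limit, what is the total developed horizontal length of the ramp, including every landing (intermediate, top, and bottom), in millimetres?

88440 mm

3822 / 760 = 5.03, so 6 ramp runs are needed. That means 5 intermediate landings.
Ramp run (horizontal) at 1:20: 3822 × 20 = 76440 mm.
Intermediate landings: 5 × 1800 = 9000 mm.
Top and bottom landings: 2 × 1500 = 3000 mm.
Total = 76440 + 9000 + 3000 = 88440 mm.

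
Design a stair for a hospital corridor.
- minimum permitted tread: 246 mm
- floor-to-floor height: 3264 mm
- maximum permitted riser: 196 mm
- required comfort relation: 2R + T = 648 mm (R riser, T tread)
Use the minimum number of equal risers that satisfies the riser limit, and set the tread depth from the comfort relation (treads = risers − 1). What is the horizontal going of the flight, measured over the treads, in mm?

4224 mm

3264 / 196 = 16.65, so 17 risers are needed.
Each riser is 3264/17 = 192 mm (≤ 196 mm).
T = 648 − 2·192 = 264 mm, which satisfies the 246 mm minimum.
Treads = 17 − 1 = 16; going = 16 × 264 = 4224 mm.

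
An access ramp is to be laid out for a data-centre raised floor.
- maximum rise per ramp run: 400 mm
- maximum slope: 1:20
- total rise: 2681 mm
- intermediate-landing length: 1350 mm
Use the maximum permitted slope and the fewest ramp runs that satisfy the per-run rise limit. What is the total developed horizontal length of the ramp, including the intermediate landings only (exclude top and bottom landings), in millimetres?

At most 400 each: 2681/400 = 6.70, giving 7 ramp runs. That means 6 intermediate landings.
Ramp run (horizontal) at 1:20: 2681 × 20 = 53620 mm.
Intermediate landings: 6 × 1350 = 8100 mm.
Total developed length = 53620 + 8100 = 61720 mm.

61720 mm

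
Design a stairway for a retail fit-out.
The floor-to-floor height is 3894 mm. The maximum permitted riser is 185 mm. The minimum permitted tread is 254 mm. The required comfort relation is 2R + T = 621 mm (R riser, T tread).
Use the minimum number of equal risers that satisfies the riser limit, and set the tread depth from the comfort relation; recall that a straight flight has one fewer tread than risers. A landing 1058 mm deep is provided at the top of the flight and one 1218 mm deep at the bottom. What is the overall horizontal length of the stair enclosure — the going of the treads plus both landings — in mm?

7883 mm

⌈3894/185⌉ = 22 risers.
Each riser is 3894/22 = 177 mm (≤ 185 mm).
T = 621 − 2·177 = 267 mm, which satisfies the 254 mm minimum.
Treads = 22 − 1 = 21; going = 21 × 267 = 5607 mm.
Enclosure = 5607 + 1058 + 1218 = 7883 mm.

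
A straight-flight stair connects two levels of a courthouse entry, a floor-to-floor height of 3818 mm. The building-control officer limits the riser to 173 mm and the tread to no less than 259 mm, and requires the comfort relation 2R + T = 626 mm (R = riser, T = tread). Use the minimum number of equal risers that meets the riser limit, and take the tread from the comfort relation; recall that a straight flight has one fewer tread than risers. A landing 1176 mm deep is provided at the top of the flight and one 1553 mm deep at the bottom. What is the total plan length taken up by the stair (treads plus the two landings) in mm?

3818 / 173 = 22.069 → round up to 23 risers.
R = 3818 ÷ 23 = 166 mm.
From 2R + T = 626: T = 626 − 332 = 294 mm.
Treads = 23 − 1 = 22; going = 22 × 294 = 6468 mm.
Enclosure = 6468 + 1176 + 1553 = 9197 mm.

9197 mm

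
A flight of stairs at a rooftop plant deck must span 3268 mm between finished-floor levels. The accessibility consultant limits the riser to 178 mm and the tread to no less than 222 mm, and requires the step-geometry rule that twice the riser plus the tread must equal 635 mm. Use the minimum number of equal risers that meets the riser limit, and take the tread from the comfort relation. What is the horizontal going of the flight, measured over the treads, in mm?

5238 mm

⌈3268/178⌉ = 19 risers.
R = 3268 ÷ 19 = 172 mm.
From 2R + T = 635: T = 635 − 344 = 291 mm.
Going = (19 − 1) × 291 = 5238 mm.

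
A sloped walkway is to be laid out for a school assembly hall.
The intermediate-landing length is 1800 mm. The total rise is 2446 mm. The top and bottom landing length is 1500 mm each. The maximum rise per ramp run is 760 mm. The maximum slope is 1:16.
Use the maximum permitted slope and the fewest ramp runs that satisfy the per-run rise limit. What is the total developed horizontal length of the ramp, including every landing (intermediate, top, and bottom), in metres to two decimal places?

47.54 m

At most 760 each: 2446/760 = 3.22, giving 4 ramp runs. That means 3 intermediate landings.
Horizontal run for 2446 mm of rise at 1:16 is 2446 × 16 = 39136 mm.
Intermediate landings: 3 × 1800 = 5400 mm.
Top and bottom landings: 2 × 1500 = 3000 mm.
Total = 39136 + 5400 + 3000 = 47536 mm.
= 47.54 m.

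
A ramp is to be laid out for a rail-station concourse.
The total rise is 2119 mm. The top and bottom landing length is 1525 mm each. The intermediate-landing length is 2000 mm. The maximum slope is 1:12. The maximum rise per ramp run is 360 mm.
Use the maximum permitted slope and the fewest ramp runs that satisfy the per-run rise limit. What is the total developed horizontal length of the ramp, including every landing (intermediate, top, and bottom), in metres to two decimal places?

38.48 m

At most 360 each: 2119/360 = 5.89, giving 6 ramp runs. That means 5 intermediate landings.
Ramp run (horizontal) at 1:12: 2119 × 12 = 25428 mm.
5 intermediate landings contribute 5 × 2000 = 10000 mm.
Top and bottom landings: 2 × 1525 = 3050 mm.
Total = 25428 + 10000 + 3050 = 38478 mm.
= 38.48 m.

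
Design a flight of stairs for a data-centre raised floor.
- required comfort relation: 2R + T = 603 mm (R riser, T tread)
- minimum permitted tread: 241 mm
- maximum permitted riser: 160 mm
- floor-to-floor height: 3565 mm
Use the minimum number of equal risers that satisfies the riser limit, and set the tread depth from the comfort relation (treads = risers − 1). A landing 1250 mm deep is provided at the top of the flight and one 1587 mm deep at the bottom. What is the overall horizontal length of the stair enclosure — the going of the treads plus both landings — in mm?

9283 mm

⌈3565/160⌉ = 23 risers.
Each riser is 3565/23 = 155 mm (≤ 160 mm).
T = 603 − 2·155 = 293 mm, which satisfies the 241 mm minimum.
Going = (23 − 1) × 293 = 6446 mm.
Enclosure = 6446 + 1250 + 1587 = 9283 mm.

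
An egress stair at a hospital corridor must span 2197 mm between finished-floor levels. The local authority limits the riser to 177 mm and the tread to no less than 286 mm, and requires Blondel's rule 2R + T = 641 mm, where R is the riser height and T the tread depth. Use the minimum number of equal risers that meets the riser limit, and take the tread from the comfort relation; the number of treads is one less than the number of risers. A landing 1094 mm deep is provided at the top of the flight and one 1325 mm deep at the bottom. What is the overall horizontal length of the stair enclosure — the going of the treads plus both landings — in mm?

6055 mm

At most 177 each: 2197/177 = 12.41, giving 13 risers.
Riser R = 2197 / 13 = 169 mm, within the 177 mm limit.
From 2R + T = 641: T = 641 − 338 = 303 mm.
Treads = 13 − 1 = 12; going = 12 × 303 = 3636 mm.
Enclosure = 3636 + 1094 + 1325 = 6055 mm.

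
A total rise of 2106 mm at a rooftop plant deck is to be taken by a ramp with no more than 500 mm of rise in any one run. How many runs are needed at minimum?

2106 / 500 = 4.212 → round up to 5 ramp runs.

5 runs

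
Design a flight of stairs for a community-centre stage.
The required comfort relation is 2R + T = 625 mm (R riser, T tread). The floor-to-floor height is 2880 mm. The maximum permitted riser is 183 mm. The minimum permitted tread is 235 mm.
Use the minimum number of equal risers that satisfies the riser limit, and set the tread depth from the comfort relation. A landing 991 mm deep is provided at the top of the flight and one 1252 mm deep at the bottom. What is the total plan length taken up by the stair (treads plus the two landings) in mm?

6218 mm

⌈2880/183⌉ = 16 risers.
Each riser is 2880/16 = 180 mm (≤ 183 mm).
Tread T = 625 − 2 × 180 = 265 mm (≥ 235 mm).
16 risers give 15 treads; going = 15 × 265 = 3975 mm.
Enclosure = 3975 + 991 + 1252 = 6218 mm.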